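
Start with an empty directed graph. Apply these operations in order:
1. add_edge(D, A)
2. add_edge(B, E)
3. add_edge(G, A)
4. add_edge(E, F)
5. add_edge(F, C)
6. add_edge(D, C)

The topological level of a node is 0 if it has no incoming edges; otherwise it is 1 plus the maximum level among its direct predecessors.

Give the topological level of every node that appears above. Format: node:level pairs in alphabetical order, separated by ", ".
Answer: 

Op 1: add_edge(D, A). Edges now: 1
Op 2: add_edge(B, E). Edges now: 2
Op 3: add_edge(G, A). Edges now: 3
Op 4: add_edge(E, F). Edges now: 4
Op 5: add_edge(F, C). Edges now: 5
Op 6: add_edge(D, C). Edges now: 6
Compute levels (Kahn BFS):
  sources (in-degree 0): B, D, G
  process B: level=0
    B->E: in-degree(E)=0, level(E)=1, enqueue
  process D: level=0
    D->A: in-degree(A)=1, level(A)>=1
    D->C: in-degree(C)=1, level(C)>=1
  process G: level=0
    G->A: in-degree(A)=0, level(A)=1, enqueue
  process E: level=1
    E->F: in-degree(F)=0, level(F)=2, enqueue
  process A: level=1
  process F: level=2
    F->C: in-degree(C)=0, level(C)=3, enqueue
  process C: level=3
All levels: A:1, B:0, C:3, D:0, E:1, F:2, G:0

Answer: A:1, B:0, C:3, D:0, E:1, F:2, G:0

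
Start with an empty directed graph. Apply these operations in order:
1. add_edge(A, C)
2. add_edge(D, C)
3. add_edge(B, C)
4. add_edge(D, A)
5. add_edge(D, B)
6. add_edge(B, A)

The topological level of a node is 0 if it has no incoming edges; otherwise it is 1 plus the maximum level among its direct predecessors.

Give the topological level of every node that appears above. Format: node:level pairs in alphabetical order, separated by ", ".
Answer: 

Op 1: add_edge(A, C). Edges now: 1
Op 2: add_edge(D, C). Edges now: 2
Op 3: add_edge(B, C). Edges now: 3
Op 4: add_edge(D, A). Edges now: 4
Op 5: add_edge(D, B). Edges now: 5
Op 6: add_edge(B, A). Edges now: 6
Compute levels (Kahn BFS):
  sources (in-degree 0): D
  process D: level=0
    D->A: in-degree(A)=1, level(A)>=1
    D->B: in-degree(B)=0, level(B)=1, enqueue
    D->C: in-degree(C)=2, level(C)>=1
  process B: level=1
    B->A: in-degree(A)=0, level(A)=2, enqueue
    B->C: in-degree(C)=1, level(C)>=2
  process A: level=2
    A->C: in-degree(C)=0, level(C)=3, enqueue
  process C: level=3
All levels: A:2, B:1, C:3, D:0

Answer: A:2, B:1, C:3, D:0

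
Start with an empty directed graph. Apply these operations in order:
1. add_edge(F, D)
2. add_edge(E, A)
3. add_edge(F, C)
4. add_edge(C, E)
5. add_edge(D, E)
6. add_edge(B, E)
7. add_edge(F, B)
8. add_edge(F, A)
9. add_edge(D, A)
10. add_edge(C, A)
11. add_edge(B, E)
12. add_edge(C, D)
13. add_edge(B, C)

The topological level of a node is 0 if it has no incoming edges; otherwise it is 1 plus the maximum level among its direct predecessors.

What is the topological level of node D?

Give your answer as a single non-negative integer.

Op 1: add_edge(F, D). Edges now: 1
Op 2: add_edge(E, A). Edges now: 2
Op 3: add_edge(F, C). Edges now: 3
Op 4: add_edge(C, E). Edges now: 4
Op 5: add_edge(D, E). Edges now: 5
Op 6: add_edge(B, E). Edges now: 6
Op 7: add_edge(F, B). Edges now: 7
Op 8: add_edge(F, A). Edges now: 8
Op 9: add_edge(D, A). Edges now: 9
Op 10: add_edge(C, A). Edges now: 10
Op 11: add_edge(B, E) (duplicate, no change). Edges now: 10
Op 12: add_edge(C, D). Edges now: 11
Op 13: add_edge(B, C). Edges now: 12
Compute levels (Kahn BFS):
  sources (in-degree 0): F
  process F: level=0
    F->A: in-degree(A)=3, level(A)>=1
    F->B: in-degree(B)=0, level(B)=1, enqueue
    F->C: in-degree(C)=1, level(C)>=1
    F->D: in-degree(D)=1, level(D)>=1
  process B: level=1
    B->C: in-degree(C)=0, level(C)=2, enqueue
    B->E: in-degree(E)=2, level(E)>=2
  process C: level=2
    C->A: in-degree(A)=2, level(A)>=3
    C->D: in-degree(D)=0, level(D)=3, enqueue
    C->E: in-degree(E)=1, level(E)>=3
  process D: level=3
    D->A: in-degree(A)=1, level(A)>=4
    D->E: in-degree(E)=0, level(E)=4, enqueue
  process E: level=4
    E->A: in-degree(A)=0, level(A)=5, enqueue
  process A: level=5
All levels: A:5, B:1, C:2, D:3, E:4, F:0
level(D) = 3

Answer: 3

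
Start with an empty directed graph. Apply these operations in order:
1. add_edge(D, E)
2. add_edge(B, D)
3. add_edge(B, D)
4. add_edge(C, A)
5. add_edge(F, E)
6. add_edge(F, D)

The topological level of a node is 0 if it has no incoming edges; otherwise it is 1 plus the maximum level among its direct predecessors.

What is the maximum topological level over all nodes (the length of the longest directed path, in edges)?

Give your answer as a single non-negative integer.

Answer: 2

Derivation:
Op 1: add_edge(D, E). Edges now: 1
Op 2: add_edge(B, D). Edges now: 2
Op 3: add_edge(B, D) (duplicate, no change). Edges now: 2
Op 4: add_edge(C, A). Edges now: 3
Op 5: add_edge(F, E). Edges now: 4
Op 6: add_edge(F, D). Edges now: 5
Compute levels (Kahn BFS):
  sources (in-degree 0): B, C, F
  process B: level=0
    B->D: in-degree(D)=1, level(D)>=1
  process C: level=0
    C->A: in-degree(A)=0, level(A)=1, enqueue
  process F: level=0
    F->D: in-degree(D)=0, level(D)=1, enqueue
    F->E: in-degree(E)=1, level(E)>=1
  process A: level=1
  process D: level=1
    D->E: in-degree(E)=0, level(E)=2, enqueue
  process E: level=2
All levels: A:1, B:0, C:0, D:1, E:2, F:0
max level = 2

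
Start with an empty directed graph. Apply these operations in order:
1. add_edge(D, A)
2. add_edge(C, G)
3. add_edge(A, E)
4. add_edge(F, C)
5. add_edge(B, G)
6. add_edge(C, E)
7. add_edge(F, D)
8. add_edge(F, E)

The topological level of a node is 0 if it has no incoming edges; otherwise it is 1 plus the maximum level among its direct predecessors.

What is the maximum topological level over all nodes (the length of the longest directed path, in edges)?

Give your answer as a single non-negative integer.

Answer: 3

Derivation:
Op 1: add_edge(D, A). Edges now: 1
Op 2: add_edge(C, G). Edges now: 2
Op 3: add_edge(A, E). Edges now: 3
Op 4: add_edge(F, C). Edges now: 4
Op 5: add_edge(B, G). Edges now: 5
Op 6: add_edge(C, E). Edges now: 6
Op 7: add_edge(F, D). Edges now: 7
Op 8: add_edge(F, E). Edges now: 8
Compute levels (Kahn BFS):
  sources (in-degree 0): B, F
  process B: level=0
    B->G: in-degree(G)=1, level(G)>=1
  process F: level=0
    F->C: in-degree(C)=0, level(C)=1, enqueue
    F->D: in-degree(D)=0, level(D)=1, enqueue
    F->E: in-degree(E)=2, level(E)>=1
  process C: level=1
    C->E: in-degree(E)=1, level(E)>=2
    C->G: in-degree(G)=0, level(G)=2, enqueue
  process D: level=1
    D->A: in-degree(A)=0, level(A)=2, enqueue
  process G: level=2
  process A: level=2
    A->E: in-degree(E)=0, level(E)=3, enqueue
  process E: level=3
All levels: A:2, B:0, C:1, D:1, E:3, F:0, G:2
max level = 3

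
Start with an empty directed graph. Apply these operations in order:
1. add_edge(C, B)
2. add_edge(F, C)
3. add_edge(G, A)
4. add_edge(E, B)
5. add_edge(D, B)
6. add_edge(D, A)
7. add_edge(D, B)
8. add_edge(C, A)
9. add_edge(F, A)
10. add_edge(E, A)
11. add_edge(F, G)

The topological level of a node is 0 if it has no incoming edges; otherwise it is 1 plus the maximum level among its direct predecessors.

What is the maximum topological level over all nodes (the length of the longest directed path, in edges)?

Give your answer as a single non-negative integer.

Op 1: add_edge(C, B). Edges now: 1
Op 2: add_edge(F, C). Edges now: 2
Op 3: add_edge(G, A). Edges now: 3
Op 4: add_edge(E, B). Edges now: 4
Op 5: add_edge(D, B). Edges now: 5
Op 6: add_edge(D, A). Edges now: 6
Op 7: add_edge(D, B) (duplicate, no change). Edges now: 6
Op 8: add_edge(C, A). Edges now: 7
Op 9: add_edge(F, A). Edges now: 8
Op 10: add_edge(E, A). Edges now: 9
Op 11: add_edge(F, G). Edges now: 10
Compute levels (Kahn BFS):
  sources (in-degree 0): D, E, F
  process D: level=0
    D->A: in-degree(A)=4, level(A)>=1
    D->B: in-degree(B)=2, level(B)>=1
  process E: level=0
    E->A: in-degree(A)=3, level(A)>=1
    E->B: in-degree(B)=1, level(B)>=1
  process F: level=0
    F->A: in-degree(A)=2, level(A)>=1
    F->C: in-degree(C)=0, level(C)=1, enqueue
    F->G: in-degree(G)=0, level(G)=1, enqueue
  process C: level=1
    C->A: in-degree(A)=1, level(A)>=2
    C->B: in-degree(B)=0, level(B)=2, enqueue
  process G: level=1
    G->A: in-degree(A)=0, level(A)=2, enqueue
  process B: level=2
  process A: level=2
All levels: A:2, B:2, C:1, D:0, E:0, F:0, G:1
max level = 2

Answer: 2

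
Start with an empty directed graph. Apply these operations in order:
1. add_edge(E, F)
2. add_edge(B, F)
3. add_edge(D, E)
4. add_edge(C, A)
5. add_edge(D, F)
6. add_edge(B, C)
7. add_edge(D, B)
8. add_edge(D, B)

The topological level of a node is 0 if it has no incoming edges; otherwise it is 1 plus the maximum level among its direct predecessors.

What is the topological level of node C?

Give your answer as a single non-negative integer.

Answer: 2

Derivation:
Op 1: add_edge(E, F). Edges now: 1
Op 2: add_edge(B, F). Edges now: 2
Op 3: add_edge(D, E). Edges now: 3
Op 4: add_edge(C, A). Edges now: 4
Op 5: add_edge(D, F). Edges now: 5
Op 6: add_edge(B, C). Edges now: 6
Op 7: add_edge(D, B). Edges now: 7
Op 8: add_edge(D, B) (duplicate, no change). Edges now: 7
Compute levels (Kahn BFS):
  sources (in-degree 0): D
  process D: level=0
    D->B: in-degree(B)=0, level(B)=1, enqueue
    D->E: in-degree(E)=0, level(E)=1, enqueue
    D->F: in-degree(F)=2, level(F)>=1
  process B: level=1
    B->C: in-degree(C)=0, level(C)=2, enqueue
    B->F: in-degree(F)=1, level(F)>=2
  process E: level=1
    E->F: in-degree(F)=0, level(F)=2, enqueue
  process C: level=2
    C->A: in-degree(A)=0, level(A)=3, enqueue
  process F: level=2
  process A: level=3
All levels: A:3, B:1, C:2, D:0, E:1, F:2
level(C) = 2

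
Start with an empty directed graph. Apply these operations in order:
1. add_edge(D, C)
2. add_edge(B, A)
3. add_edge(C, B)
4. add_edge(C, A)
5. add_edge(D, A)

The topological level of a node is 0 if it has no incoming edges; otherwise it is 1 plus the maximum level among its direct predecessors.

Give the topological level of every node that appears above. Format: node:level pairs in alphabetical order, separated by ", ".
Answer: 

Op 1: add_edge(D, C). Edges now: 1
Op 2: add_edge(B, A). Edges now: 2
Op 3: add_edge(C, B). Edges now: 3
Op 4: add_edge(C, A). Edges now: 4
Op 5: add_edge(D, A). Edges now: 5
Compute levels (Kahn BFS):
  sources (in-degree 0): D
  process D: level=0
    D->A: in-degree(A)=2, level(A)>=1
    D->C: in-degree(C)=0, level(C)=1, enqueue
  process C: level=1
    C->A: in-degree(A)=1, level(A)>=2
    C->B: in-degree(B)=0, level(B)=2, enqueue
  process B: level=2
    B->A: in-degree(A)=0, level(A)=3, enqueue
  process A: level=3
All levels: A:3, B:2, C:1, D:0

Answer: A:3, B:2, C:1, D:0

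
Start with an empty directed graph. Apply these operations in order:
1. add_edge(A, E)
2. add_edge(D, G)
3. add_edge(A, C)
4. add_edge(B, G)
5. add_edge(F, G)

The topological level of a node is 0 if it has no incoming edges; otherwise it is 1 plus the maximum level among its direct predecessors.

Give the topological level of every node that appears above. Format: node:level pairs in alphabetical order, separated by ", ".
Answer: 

Op 1: add_edge(A, E). Edges now: 1
Op 2: add_edge(D, G). Edges now: 2
Op 3: add_edge(A, C). Edges now: 3
Op 4: add_edge(B, G). Edges now: 4
Op 5: add_edge(F, G). Edges now: 5
Compute levels (Kahn BFS):
  sources (in-degree 0): A, B, D, F
  process A: level=0
    A->C: in-degree(C)=0, level(C)=1, enqueue
    A->E: in-degree(E)=0, level(E)=1, enqueue
  process B: level=0
    B->G: in-degree(G)=2, level(G)>=1
  process D: level=0
    D->G: in-degree(G)=1, level(G)>=1
  process F: level=0
    F->G: in-degree(G)=0, level(G)=1, enqueue
  process C: level=1
  process E: level=1
  process G: level=1
All levels: A:0, B:0, C:1, D:0, E:1, F:0, G:1

Answer: A:0, B:0, C:1, D:0, E:1, F:0, G:1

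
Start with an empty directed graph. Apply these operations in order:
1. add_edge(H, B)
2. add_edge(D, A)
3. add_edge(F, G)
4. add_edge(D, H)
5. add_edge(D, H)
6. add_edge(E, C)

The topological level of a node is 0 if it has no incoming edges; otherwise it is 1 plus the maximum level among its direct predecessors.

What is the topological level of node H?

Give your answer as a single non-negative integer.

Op 1: add_edge(H, B). Edges now: 1
Op 2: add_edge(D, A). Edges now: 2
Op 3: add_edge(F, G). Edges now: 3
Op 4: add_edge(D, H). Edges now: 4
Op 5: add_edge(D, H) (duplicate, no change). Edges now: 4
Op 6: add_edge(E, C). Edges now: 5
Compute levels (Kahn BFS):
  sources (in-degree 0): D, E, F
  process D: level=0
    D->A: in-degree(A)=0, level(A)=1, enqueue
    D->H: in-degree(H)=0, level(H)=1, enqueue
  process E: level=0
    E->C: in-degree(C)=0, level(C)=1, enqueue
  process F: level=0
    F->G: in-degree(G)=0, level(G)=1, enqueue
  process A: level=1
  process H: level=1
    H->B: in-degree(B)=0, level(B)=2, enqueue
  process C: level=1
  process G: level=1
  process B: level=2
All levels: A:1, B:2, C:1, D:0, E:0, F:0, G:1, H:1
level(H) = 1

Answer: 1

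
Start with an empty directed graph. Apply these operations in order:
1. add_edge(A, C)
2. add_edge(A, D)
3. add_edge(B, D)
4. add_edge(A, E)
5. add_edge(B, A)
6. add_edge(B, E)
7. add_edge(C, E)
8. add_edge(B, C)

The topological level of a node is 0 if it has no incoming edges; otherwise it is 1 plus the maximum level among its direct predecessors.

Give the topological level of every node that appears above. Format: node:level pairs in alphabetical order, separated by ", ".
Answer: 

Op 1: add_edge(A, C). Edges now: 1
Op 2: add_edge(A, D). Edges now: 2
Op 3: add_edge(B, D). Edges now: 3
Op 4: add_edge(A, E). Edges now: 4
Op 5: add_edge(B, A). Edges now: 5
Op 6: add_edge(B, E). Edges now: 6
Op 7: add_edge(C, E). Edges now: 7
Op 8: add_edge(B, C). Edges now: 8
Compute levels (Kahn BFS):
  sources (in-degree 0): B
  process B: level=0
    B->A: in-degree(A)=0, level(A)=1, enqueue
    B->C: in-degree(C)=1, level(C)>=1
    B->D: in-degree(D)=1, level(D)>=1
    B->E: in-degree(E)=2, level(E)>=1
  process A: level=1
    A->C: in-degree(C)=0, level(C)=2, enqueue
    A->D: in-degree(D)=0, level(D)=2, enqueue
    A->E: in-degree(E)=1, level(E)>=2
  process C: level=2
    C->E: in-degree(E)=0, level(E)=3, enqueue
  process D: level=2
  process E: level=3
All levels: A:1, B:0, C:2, D:2, E:3

Answer: A:1, B:0, C:2, D:2, E:3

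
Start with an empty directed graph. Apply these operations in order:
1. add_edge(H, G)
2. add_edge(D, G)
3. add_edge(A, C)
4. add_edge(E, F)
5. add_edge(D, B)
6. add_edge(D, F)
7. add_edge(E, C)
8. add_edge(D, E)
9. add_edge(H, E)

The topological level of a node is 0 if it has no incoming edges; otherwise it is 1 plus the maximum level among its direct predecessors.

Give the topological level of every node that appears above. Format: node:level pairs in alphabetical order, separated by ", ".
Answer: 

Answer: A:0, B:1, C:2, D:0, E:1, F:2, G:1, H:0

Derivation:
Op 1: add_edge(H, G). Edges now: 1
Op 2: add_edge(D, G). Edges now: 2
Op 3: add_edge(A, C). Edges now: 3
Op 4: add_edge(E, F). Edges now: 4
Op 5: add_edge(D, B). Edges now: 5
Op 6: add_edge(D, F). Edges now: 6
Op 7: add_edge(E, C). Edges now: 7
Op 8: add_edge(D, E). Edges now: 8
Op 9: add_edge(H, E). Edges now: 9
Compute levels (Kahn BFS):
  sources (in-degree 0): A, D, H
  process A: level=0
    A->C: in-degree(C)=1, level(C)>=1
  process D: level=0
    D->B: in-degree(B)=0, level(B)=1, enqueue
    D->E: in-degree(E)=1, level(E)>=1
    D->F: in-degree(F)=1, level(F)>=1
    D->G: in-degree(G)=1, level(G)>=1
  process H: level=0
    H->E: in-degree(E)=0, level(E)=1, enqueue
    H->G: in-degree(G)=0, level(G)=1, enqueue
  process B: level=1
  process E: level=1
    E->C: in-degree(C)=0, level(C)=2, enqueue
    E->F: in-degree(F)=0, level(F)=2, enqueue
  process G: level=1
  process C: level=2
  process F: level=2
All levels: A:0, B:1, C:2, D:0, E:1, F:2, G:1, H:0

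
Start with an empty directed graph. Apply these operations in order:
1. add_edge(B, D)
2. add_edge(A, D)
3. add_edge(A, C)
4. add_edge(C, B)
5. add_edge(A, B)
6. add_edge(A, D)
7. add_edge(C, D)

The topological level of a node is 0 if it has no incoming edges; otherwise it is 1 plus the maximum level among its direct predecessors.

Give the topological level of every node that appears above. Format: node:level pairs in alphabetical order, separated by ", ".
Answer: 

Op 1: add_edge(B, D). Edges now: 1
Op 2: add_edge(A, D). Edges now: 2
Op 3: add_edge(A, C). Edges now: 3
Op 4: add_edge(C, B). Edges now: 4
Op 5: add_edge(A, B). Edges now: 5
Op 6: add_edge(A, D) (duplicate, no change). Edges now: 5
Op 7: add_edge(C, D). Edges now: 6
Compute levels (Kahn BFS):
  sources (in-degree 0): A
  process A: level=0
    A->B: in-degree(B)=1, level(B)>=1
    A->C: in-degree(C)=0, level(C)=1, enqueue
    A->D: in-degree(D)=2, level(D)>=1
  process C: level=1
    C->B: in-degree(B)=0, level(B)=2, enqueue
    C->D: in-degree(D)=1, level(D)>=2
  process B: level=2
    B->D: in-degree(D)=0, level(D)=3, enqueue
  process D: level=3
All levels: A:0, B:2, C:1, D:3

Answer: A:0, B:2, C:1, D:3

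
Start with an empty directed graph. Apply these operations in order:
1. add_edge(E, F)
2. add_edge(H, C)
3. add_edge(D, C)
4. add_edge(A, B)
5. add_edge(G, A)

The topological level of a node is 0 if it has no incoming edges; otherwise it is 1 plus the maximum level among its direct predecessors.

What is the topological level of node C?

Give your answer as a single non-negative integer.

Answer: 1

Derivation:
Op 1: add_edge(E, F). Edges now: 1
Op 2: add_edge(H, C). Edges now: 2
Op 3: add_edge(D, C). Edges now: 3
Op 4: add_edge(A, B). Edges now: 4
Op 5: add_edge(G, A). Edges now: 5
Compute levels (Kahn BFS):
  sources (in-degree 0): D, E, G, H
  process D: level=0
    D->C: in-degree(C)=1, level(C)>=1
  process E: level=0
    E->F: in-degree(F)=0, level(F)=1, enqueue
  process G: level=0
    G->A: in-degree(A)=0, level(A)=1, enqueue
  process H: level=0
    H->C: in-degree(C)=0, level(C)=1, enqueue
  process F: level=1
  process A: level=1
    A->B: in-degree(B)=0, level(B)=2, enqueue
  process C: level=1
  process B: level=2
All levels: A:1, B:2, C:1, D:0, E:0, F:1, G:0, H:0
level(C) = 1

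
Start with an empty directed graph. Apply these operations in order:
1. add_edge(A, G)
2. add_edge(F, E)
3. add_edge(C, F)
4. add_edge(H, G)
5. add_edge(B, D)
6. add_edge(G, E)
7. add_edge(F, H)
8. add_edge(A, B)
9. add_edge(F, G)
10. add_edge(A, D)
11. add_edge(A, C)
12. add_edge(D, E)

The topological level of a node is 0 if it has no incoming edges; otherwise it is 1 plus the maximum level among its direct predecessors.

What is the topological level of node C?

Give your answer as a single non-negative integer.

Answer: 1

Derivation:
Op 1: add_edge(A, G). Edges now: 1
Op 2: add_edge(F, E). Edges now: 2
Op 3: add_edge(C, F). Edges now: 3
Op 4: add_edge(H, G). Edges now: 4
Op 5: add_edge(B, D). Edges now: 5
Op 6: add_edge(G, E). Edges now: 6
Op 7: add_edge(F, H). Edges now: 7
Op 8: add_edge(A, B). Edges now: 8
Op 9: add_edge(F, G). Edges now: 9
Op 10: add_edge(A, D). Edges now: 10
Op 11: add_edge(A, C). Edges now: 11
Op 12: add_edge(D, E). Edges now: 12
Compute levels (Kahn BFS):
  sources (in-degree 0): A
  process A: level=0
    A->B: in-degree(B)=0, level(B)=1, enqueue
    A->C: in-degree(C)=0, level(C)=1, enqueue
    A->D: in-degree(D)=1, level(D)>=1
    A->G: in-degree(G)=2, level(G)>=1
  process B: level=1
    B->D: in-degree(D)=0, level(D)=2, enqueue
  process C: level=1
    C->F: in-degree(F)=0, level(F)=2, enqueue
  process D: level=2
    D->E: in-degree(E)=2, level(E)>=3
  process F: level=2
    F->E: in-degree(E)=1, level(E)>=3
    F->G: in-degree(G)=1, level(G)>=3
    F->H: in-degree(H)=0, level(H)=3, enqueue
  process H: level=3
    H->G: in-degree(G)=0, level(G)=4, enqueue
  process G: level=4
    G->E: in-degree(E)=0, level(E)=5, enqueue
  process E: level=5
All levels: A:0, B:1, C:1, D:2, E:5, F:2, G:4, H:3
level(C) = 1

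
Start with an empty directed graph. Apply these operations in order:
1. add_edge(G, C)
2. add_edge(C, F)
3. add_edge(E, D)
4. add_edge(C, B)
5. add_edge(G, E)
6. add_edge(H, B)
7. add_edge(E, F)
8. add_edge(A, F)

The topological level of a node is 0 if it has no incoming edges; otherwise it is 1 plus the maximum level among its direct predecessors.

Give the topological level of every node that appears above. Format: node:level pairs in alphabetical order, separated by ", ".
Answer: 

Op 1: add_edge(G, C). Edges now: 1
Op 2: add_edge(C, F). Edges now: 2
Op 3: add_edge(E, D). Edges now: 3
Op 4: add_edge(C, B). Edges now: 4
Op 5: add_edge(G, E). Edges now: 5
Op 6: add_edge(H, B). Edges now: 6
Op 7: add_edge(E, F). Edges now: 7
Op 8: add_edge(A, F). Edges now: 8
Compute levels (Kahn BFS):
  sources (in-degree 0): A, G, H
  process A: level=0
    A->F: in-degree(F)=2, level(F)>=1
  process G: level=0
    G->C: in-degree(C)=0, level(C)=1, enqueue
    G->E: in-degree(E)=0, level(E)=1, enqueue
  process H: level=0
    H->B: in-degree(B)=1, level(B)>=1
  process C: level=1
    C->B: in-degree(B)=0, level(B)=2, enqueue
    C->F: in-degree(F)=1, level(F)>=2
  process E: level=1
    E->D: in-degree(D)=0, level(D)=2, enqueue
    E->F: in-degree(F)=0, level(F)=2, enqueue
  process B: level=2
  process D: level=2
  process F: level=2
All levels: A:0, B:2, C:1, D:2, E:1, F:2, G:0, H:0

Answer: A:0, B:2, C:1, D:2, E:1, F:2, G:0, H:0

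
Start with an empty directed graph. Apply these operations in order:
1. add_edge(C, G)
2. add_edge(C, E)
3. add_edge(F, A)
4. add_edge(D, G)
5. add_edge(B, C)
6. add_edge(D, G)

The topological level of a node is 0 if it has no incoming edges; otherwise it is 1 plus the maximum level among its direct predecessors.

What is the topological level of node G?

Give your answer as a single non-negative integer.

Answer: 2

Derivation:
Op 1: add_edge(C, G). Edges now: 1
Op 2: add_edge(C, E). Edges now: 2
Op 3: add_edge(F, A). Edges now: 3
Op 4: add_edge(D, G). Edges now: 4
Op 5: add_edge(B, C). Edges now: 5
Op 6: add_edge(D, G) (duplicate, no change). Edges now: 5
Compute levels (Kahn BFS):
  sources (in-degree 0): B, D, F
  process B: level=0
    B->C: in-degree(C)=0, level(C)=1, enqueue
  process D: level=0
    D->G: in-degree(G)=1, level(G)>=1
  process F: level=0
    F->A: in-degree(A)=0, level(A)=1, enqueue
  process C: level=1
    C->E: in-degree(E)=0, level(E)=2, enqueue
    C->G: in-degree(G)=0, level(G)=2, enqueue
  process A: level=1
  process E: level=2
  process G: level=2
All levels: A:1, B:0, C:1, D:0, E:2, F:0, G:2
level(G) = 2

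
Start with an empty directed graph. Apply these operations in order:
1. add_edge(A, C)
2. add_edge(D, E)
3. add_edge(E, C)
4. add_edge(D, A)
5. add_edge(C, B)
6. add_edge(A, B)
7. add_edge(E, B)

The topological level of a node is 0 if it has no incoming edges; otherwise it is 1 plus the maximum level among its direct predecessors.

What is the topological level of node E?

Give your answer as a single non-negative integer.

Answer: 1

Derivation:
Op 1: add_edge(A, C). Edges now: 1
Op 2: add_edge(D, E). Edges now: 2
Op 3: add_edge(E, C). Edges now: 3
Op 4: add_edge(D, A). Edges now: 4
Op 5: add_edge(C, B). Edges now: 5
Op 6: add_edge(A, B). Edges now: 6
Op 7: add_edge(E, B). Edges now: 7
Compute levels (Kahn BFS):
  sources (in-degree 0): D
  process D: level=0
    D->A: in-degree(A)=0, level(A)=1, enqueue
    D->E: in-degree(E)=0, level(E)=1, enqueue
  process A: level=1
    A->B: in-degree(B)=2, level(B)>=2
    A->C: in-degree(C)=1, level(C)>=2
  process E: level=1
    E->B: in-degree(B)=1, level(B)>=2
    E->C: in-degree(C)=0, level(C)=2, enqueue
  process C: level=2
    C->B: in-degree(B)=0, level(B)=3, enqueue
  process B: level=3
All levels: A:1, B:3, C:2, D:0, E:1
level(E) = 1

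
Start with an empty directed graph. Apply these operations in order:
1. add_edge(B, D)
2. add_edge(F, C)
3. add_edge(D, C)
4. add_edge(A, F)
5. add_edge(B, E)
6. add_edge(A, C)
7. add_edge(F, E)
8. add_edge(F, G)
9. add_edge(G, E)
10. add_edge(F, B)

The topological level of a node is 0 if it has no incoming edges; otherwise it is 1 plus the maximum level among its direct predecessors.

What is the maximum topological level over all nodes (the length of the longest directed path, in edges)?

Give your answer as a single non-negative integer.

Answer: 4

Derivation:
Op 1: add_edge(B, D). Edges now: 1
Op 2: add_edge(F, C). Edges now: 2
Op 3: add_edge(D, C). Edges now: 3
Op 4: add_edge(A, F). Edges now: 4
Op 5: add_edge(B, E). Edges now: 5
Op 6: add_edge(A, C). Edges now: 6
Op 7: add_edge(F, E). Edges now: 7
Op 8: add_edge(F, G). Edges now: 8
Op 9: add_edge(G, E). Edges now: 9
Op 10: add_edge(F, B). Edges now: 10
Compute levels (Kahn BFS):
  sources (in-degree 0): A
  process A: level=0
    A->C: in-degree(C)=2, level(C)>=1
    A->F: in-degree(F)=0, level(F)=1, enqueue
  process F: level=1
    F->B: in-degree(B)=0, level(B)=2, enqueue
    F->C: in-degree(C)=1, level(C)>=2
    F->E: in-degree(E)=2, level(E)>=2
    F->G: in-degree(G)=0, level(G)=2, enqueue
  process B: level=2
    B->D: in-degree(D)=0, level(D)=3, enqueue
    B->E: in-degree(E)=1, level(E)>=3
  process G: level=2
    G->E: in-degree(E)=0, level(E)=3, enqueue
  process D: level=3
    D->C: in-degree(C)=0, level(C)=4, enqueue
  process E: level=3
  process C: level=4
All levels: A:0, B:2, C:4, D:3, E:3, F:1, G:2
max level = 4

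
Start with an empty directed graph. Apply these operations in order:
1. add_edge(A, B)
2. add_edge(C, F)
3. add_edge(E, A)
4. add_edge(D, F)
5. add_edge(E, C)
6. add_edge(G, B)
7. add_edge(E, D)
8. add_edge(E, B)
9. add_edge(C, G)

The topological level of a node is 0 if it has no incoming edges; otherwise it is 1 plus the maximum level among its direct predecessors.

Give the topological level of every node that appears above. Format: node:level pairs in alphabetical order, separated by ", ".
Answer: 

Answer: A:1, B:3, C:1, D:1, E:0, F:2, G:2

Derivation:
Op 1: add_edge(A, B). Edges now: 1
Op 2: add_edge(C, F). Edges now: 2
Op 3: add_edge(E, A). Edges now: 3
Op 4: add_edge(D, F). Edges now: 4
Op 5: add_edge(E, C). Edges now: 5
Op 6: add_edge(G, B). Edges now: 6
Op 7: add_edge(E, D). Edges now: 7
Op 8: add_edge(E, B). Edges now: 8
Op 9: add_edge(C, G). Edges now: 9
Compute levels (Kahn BFS):
  sources (in-degree 0): E
  process E: level=0
    E->A: in-degree(A)=0, level(A)=1, enqueue
    E->B: in-degree(B)=2, level(B)>=1
    E->C: in-degree(C)=0, level(C)=1, enqueue
    E->D: in-degree(D)=0, level(D)=1, enqueue
  process A: level=1
    A->B: in-degree(B)=1, level(B)>=2
  process C: level=1
    C->F: in-degree(F)=1, level(F)>=2
    C->G: in-degree(G)=0, level(G)=2, enqueue
  process D: level=1
    D->F: in-degree(F)=0, level(F)=2, enqueue
  process G: level=2
    G->B: in-degree(B)=0, level(B)=3, enqueue
  process F: level=2
  process B: level=3
All levels: A:1, B:3, C:1, D:1, E:0, F:2, G:2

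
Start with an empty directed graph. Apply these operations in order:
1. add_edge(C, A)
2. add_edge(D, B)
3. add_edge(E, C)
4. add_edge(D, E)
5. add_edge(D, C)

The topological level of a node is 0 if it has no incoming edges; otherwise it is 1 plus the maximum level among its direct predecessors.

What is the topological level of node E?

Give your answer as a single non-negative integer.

Op 1: add_edge(C, A). Edges now: 1
Op 2: add_edge(D, B). Edges now: 2
Op 3: add_edge(E, C). Edges now: 3
Op 4: add_edge(D, E). Edges now: 4
Op 5: add_edge(D, C). Edges now: 5
Compute levels (Kahn BFS):
  sources (in-degree 0): D
  process D: level=0
    D->B: in-degree(B)=0, level(B)=1, enqueue
    D->C: in-degree(C)=1, level(C)>=1
    D->E: in-degree(E)=0, level(E)=1, enqueue
  process B: level=1
  process E: level=1
    E->C: in-degree(C)=0, level(C)=2, enqueue
  process C: level=2
    C->A: in-degree(A)=0, level(A)=3, enqueue
  process A: level=3
All levels: A:3, B:1, C:2, D:0, E:1
level(E) = 1

Answer: 1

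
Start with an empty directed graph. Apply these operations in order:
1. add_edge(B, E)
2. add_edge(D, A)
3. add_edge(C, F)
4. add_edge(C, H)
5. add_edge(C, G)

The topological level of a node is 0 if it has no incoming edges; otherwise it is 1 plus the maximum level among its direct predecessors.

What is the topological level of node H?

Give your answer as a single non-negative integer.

Op 1: add_edge(B, E). Edges now: 1
Op 2: add_edge(D, A). Edges now: 2
Op 3: add_edge(C, F). Edges now: 3
Op 4: add_edge(C, H). Edges now: 4
Op 5: add_edge(C, G). Edges now: 5
Compute levels (Kahn BFS):
  sources (in-degree 0): B, C, D
  process B: level=0
    B->E: in-degree(E)=0, level(E)=1, enqueue
  process C: level=0
    C->F: in-degree(F)=0, level(F)=1, enqueue
    C->G: in-degree(G)=0, level(G)=1, enqueue
    C->H: in-degree(H)=0, level(H)=1, enqueue
  process D: level=0
    D->A: in-degree(A)=0, level(A)=1, enqueue
  process E: level=1
  process F: level=1
  process G: level=1
  process H: level=1
  process A: level=1
All levels: A:1, B:0, C:0, D:0, E:1, F:1, G:1, H:1
level(H) = 1

Answer: 1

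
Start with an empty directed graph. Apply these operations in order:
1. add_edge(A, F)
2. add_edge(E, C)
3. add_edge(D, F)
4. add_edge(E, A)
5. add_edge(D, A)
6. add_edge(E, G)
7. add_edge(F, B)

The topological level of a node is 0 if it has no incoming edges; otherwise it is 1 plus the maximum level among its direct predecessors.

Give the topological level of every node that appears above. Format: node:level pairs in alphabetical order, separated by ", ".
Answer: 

Answer: A:1, B:3, C:1, D:0, E:0, F:2, G:1

Derivation:
Op 1: add_edge(A, F). Edges now: 1
Op 2: add_edge(E, C). Edges now: 2
Op 3: add_edge(D, F). Edges now: 3
Op 4: add_edge(E, A). Edges now: 4
Op 5: add_edge(D, A). Edges now: 5
Op 6: add_edge(E, G). Edges now: 6
Op 7: add_edge(F, B). Edges now: 7
Compute levels (Kahn BFS):
  sources (in-degree 0): D, E
  process D: level=0
    D->A: in-degree(A)=1, level(A)>=1
    D->F: in-degree(F)=1, level(F)>=1
  process E: level=0
    E->A: in-degree(A)=0, level(A)=1, enqueue
    E->C: in-degree(C)=0, level(C)=1, enqueue
    E->G: in-degree(G)=0, level(G)=1, enqueue
  process A: level=1
    A->F: in-degree(F)=0, level(F)=2, enqueue
  process C: level=1
  process G: level=1
  process F: level=2
    F->B: in-degree(B)=0, level(B)=3, enqueue
  process B: level=3
All levels: A:1, B:3, C:1, D:0, E:0, F:2, G:1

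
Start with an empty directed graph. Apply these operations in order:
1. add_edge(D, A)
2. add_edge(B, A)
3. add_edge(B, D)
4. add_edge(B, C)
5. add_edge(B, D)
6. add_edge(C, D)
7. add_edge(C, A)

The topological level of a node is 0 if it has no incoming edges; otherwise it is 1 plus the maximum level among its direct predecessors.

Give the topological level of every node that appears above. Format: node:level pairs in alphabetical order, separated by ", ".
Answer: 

Op 1: add_edge(D, A). Edges now: 1
Op 2: add_edge(B, A). Edges now: 2
Op 3: add_edge(B, D). Edges now: 3
Op 4: add_edge(B, C). Edges now: 4
Op 5: add_edge(B, D) (duplicate, no change). Edges now: 4
Op 6: add_edge(C, D). Edges now: 5
Op 7: add_edge(C, A). Edges now: 6
Compute levels (Kahn BFS):
  sources (in-degree 0): B
  process B: level=0
    B->A: in-degree(A)=2, level(A)>=1
    B->C: in-degree(C)=0, level(C)=1, enqueue
    B->D: in-degree(D)=1, level(D)>=1
  process C: level=1
    C->A: in-degree(A)=1, level(A)>=2
    C->D: in-degree(D)=0, level(D)=2, enqueue
  process D: level=2
    D->A: in-degree(A)=0, level(A)=3, enqueue
  process A: level=3
All levels: A:3, B:0, C:1, D:2

Answer: A:3, B:0, C:1, D:2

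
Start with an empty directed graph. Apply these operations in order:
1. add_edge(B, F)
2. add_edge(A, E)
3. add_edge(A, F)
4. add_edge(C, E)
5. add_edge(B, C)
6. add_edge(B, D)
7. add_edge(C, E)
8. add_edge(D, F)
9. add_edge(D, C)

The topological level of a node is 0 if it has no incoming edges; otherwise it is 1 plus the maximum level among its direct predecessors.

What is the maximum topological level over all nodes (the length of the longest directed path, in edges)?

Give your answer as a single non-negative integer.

Op 1: add_edge(B, F). Edges now: 1
Op 2: add_edge(A, E). Edges now: 2
Op 3: add_edge(A, F). Edges now: 3
Op 4: add_edge(C, E). Edges now: 4
Op 5: add_edge(B, C). Edges now: 5
Op 6: add_edge(B, D). Edges now: 6
Op 7: add_edge(C, E) (duplicate, no change). Edges now: 6
Op 8: add_edge(D, F). Edges now: 7
Op 9: add_edge(D, C). Edges now: 8
Compute levels (Kahn BFS):
  sources (in-degree 0): A, B
  process A: level=0
    A->E: in-degree(E)=1, level(E)>=1
    A->F: in-degree(F)=2, level(F)>=1
  process B: level=0
    B->C: in-degree(C)=1, level(C)>=1
    B->D: in-degree(D)=0, level(D)=1, enqueue
    B->F: in-degree(F)=1, level(F)>=1
  process D: level=1
    D->C: in-degree(C)=0, level(C)=2, enqueue
    D->F: in-degree(F)=0, level(F)=2, enqueue
  process C: level=2
    C->E: in-degree(E)=0, level(E)=3, enqueue
  process F: level=2
  process E: level=3
All levels: A:0, B:0, C:2, D:1, E:3, F:2
max level = 3

Answer: 3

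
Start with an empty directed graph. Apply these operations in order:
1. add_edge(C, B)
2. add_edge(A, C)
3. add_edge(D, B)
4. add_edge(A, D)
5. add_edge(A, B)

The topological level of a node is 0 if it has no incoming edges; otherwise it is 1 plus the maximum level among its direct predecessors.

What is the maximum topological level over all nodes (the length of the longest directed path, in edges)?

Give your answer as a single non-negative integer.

Answer: 2

Derivation:
Op 1: add_edge(C, B). Edges now: 1
Op 2: add_edge(A, C). Edges now: 2
Op 3: add_edge(D, B). Edges now: 3
Op 4: add_edge(A, D). Edges now: 4
Op 5: add_edge(A, B). Edges now: 5
Compute levels (Kahn BFS):
  sources (in-degree 0): A
  process A: level=0
    A->B: in-degree(B)=2, level(B)>=1
    A->C: in-degree(C)=0, level(C)=1, enqueue
    A->D: in-degree(D)=0, level(D)=1, enqueue
  process C: level=1
    C->B: in-degree(B)=1, level(B)>=2
  process D: level=1
    D->B: in-degree(B)=0, level(B)=2, enqueue
  process B: level=2
All levels: A:0, B:2, C:1, D:1
max level = 2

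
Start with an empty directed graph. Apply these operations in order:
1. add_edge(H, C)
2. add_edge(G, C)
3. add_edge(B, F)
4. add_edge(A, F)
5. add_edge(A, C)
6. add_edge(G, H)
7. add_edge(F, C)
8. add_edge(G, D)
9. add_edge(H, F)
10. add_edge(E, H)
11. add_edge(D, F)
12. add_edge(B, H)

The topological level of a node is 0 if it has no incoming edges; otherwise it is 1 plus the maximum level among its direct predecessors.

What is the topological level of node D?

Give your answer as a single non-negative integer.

Answer: 1

Derivation:
Op 1: add_edge(H, C). Edges now: 1
Op 2: add_edge(G, C). Edges now: 2
Op 3: add_edge(B, F). Edges now: 3
Op 4: add_edge(A, F). Edges now: 4
Op 5: add_edge(A, C). Edges now: 5
Op 6: add_edge(G, H). Edges now: 6
Op 7: add_edge(F, C). Edges now: 7
Op 8: add_edge(G, D). Edges now: 8
Op 9: add_edge(H, F). Edges now: 9
Op 10: add_edge(E, H). Edges now: 10
Op 11: add_edge(D, F). Edges now: 11
Op 12: add_edge(B, H). Edges now: 12
Compute levels (Kahn BFS):
  sources (in-degree 0): A, B, E, G
  process A: level=0
    A->C: in-degree(C)=3, level(C)>=1
    A->F: in-degree(F)=3, level(F)>=1
  process B: level=0
    B->F: in-degree(F)=2, level(F)>=1
    B->H: in-degree(H)=2, level(H)>=1
  process E: level=0
    E->H: in-degree(H)=1, level(H)>=1
  process G: level=0
    G->C: in-degree(C)=2, level(C)>=1
    G->D: in-degree(D)=0, level(D)=1, enqueue
    G->H: in-degree(H)=0, level(H)=1, enqueue
  process D: level=1
    D->F: in-degree(F)=1, level(F)>=2
  process H: level=1
    H->C: in-degree(C)=1, level(C)>=2
    H->F: in-degree(F)=0, level(F)=2, enqueue
  process F: level=2
    F->C: in-degree(C)=0, level(C)=3, enqueue
  process C: level=3
All levels: A:0, B:0, C:3, D:1, E:0, F:2, G:0, H:1
level(D) = 1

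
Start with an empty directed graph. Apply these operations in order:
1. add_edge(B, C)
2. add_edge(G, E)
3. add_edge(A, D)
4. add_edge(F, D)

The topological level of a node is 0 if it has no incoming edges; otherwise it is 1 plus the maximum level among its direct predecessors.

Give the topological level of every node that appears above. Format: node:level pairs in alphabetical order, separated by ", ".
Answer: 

Op 1: add_edge(B, C). Edges now: 1
Op 2: add_edge(G, E). Edges now: 2
Op 3: add_edge(A, D). Edges now: 3
Op 4: add_edge(F, D). Edges now: 4
Compute levels (Kahn BFS):
  sources (in-degree 0): A, B, F, G
  process A: level=0
    A->D: in-degree(D)=1, level(D)>=1
  process B: level=0
    B->C: in-degree(C)=0, level(C)=1, enqueue
  process F: level=0
    F->D: in-degree(D)=0, level(D)=1, enqueue
  process G: level=0
    G->E: in-degree(E)=0, level(E)=1, enqueue
  process C: level=1
  process D: level=1
  process E: level=1
All levels: A:0, B:0, C:1, D:1, E:1, F:0, G:0

Answer: A:0, B:0, C:1, D:1, E:1, F:0, G:0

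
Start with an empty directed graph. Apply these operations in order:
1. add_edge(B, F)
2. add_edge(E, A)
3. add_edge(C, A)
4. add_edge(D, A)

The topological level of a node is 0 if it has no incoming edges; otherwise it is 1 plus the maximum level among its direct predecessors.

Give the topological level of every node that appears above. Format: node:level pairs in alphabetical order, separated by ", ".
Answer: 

Answer: A:1, B:0, C:0, D:0, E:0, F:1

Derivation:
Op 1: add_edge(B, F). Edges now: 1
Op 2: add_edge(E, A). Edges now: 2
Op 3: add_edge(C, A). Edges now: 3
Op 4: add_edge(D, A). Edges now: 4
Compute levels (Kahn BFS):
  sources (in-degree 0): B, C, D, E
  process B: level=0
    B->F: in-degree(F)=0, level(F)=1, enqueue
  process C: level=0
    C->A: in-degree(A)=2, level(A)>=1
  process D: level=0
    D->A: in-degree(A)=1, level(A)>=1
  process E: level=0
    E->A: in-degree(A)=0, level(A)=1, enqueue
  process F: level=1
  process A: level=1
All levels: A:1, B:0, C:0, D:0, E:0, F:1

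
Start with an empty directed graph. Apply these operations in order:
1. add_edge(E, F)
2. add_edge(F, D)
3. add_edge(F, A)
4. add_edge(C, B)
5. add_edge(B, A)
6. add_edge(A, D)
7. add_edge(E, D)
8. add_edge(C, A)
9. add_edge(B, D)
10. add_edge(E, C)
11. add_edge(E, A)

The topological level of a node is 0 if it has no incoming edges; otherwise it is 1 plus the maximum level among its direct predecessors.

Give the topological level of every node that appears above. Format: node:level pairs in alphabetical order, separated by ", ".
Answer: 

Op 1: add_edge(E, F). Edges now: 1
Op 2: add_edge(F, D). Edges now: 2
Op 3: add_edge(F, A). Edges now: 3
Op 4: add_edge(C, B). Edges now: 4
Op 5: add_edge(B, A). Edges now: 5
Op 6: add_edge(A, D). Edges now: 6
Op 7: add_edge(E, D). Edges now: 7
Op 8: add_edge(C, A). Edges now: 8
Op 9: add_edge(B, D). Edges now: 9
Op 10: add_edge(E, C). Edges now: 10
Op 11: add_edge(E, A). Edges now: 11
Compute levels (Kahn BFS):
  sources (in-degree 0): E
  process E: level=0
    E->A: in-degree(A)=3, level(A)>=1
    E->C: in-degree(C)=0, level(C)=1, enqueue
    E->D: in-degree(D)=3, level(D)>=1
    E->F: in-degree(F)=0, level(F)=1, enqueue
  process C: level=1
    C->A: in-degree(A)=2, level(A)>=2
    C->B: in-degree(B)=0, level(B)=2, enqueue
  process F: level=1
    F->A: in-degree(A)=1, level(A)>=2
    F->D: in-degree(D)=2, level(D)>=2
  process B: level=2
    B->A: in-degree(A)=0, level(A)=3, enqueue
    B->D: in-degree(D)=1, level(D)>=3
  process A: level=3
    A->D: in-degree(D)=0, level(D)=4, enqueue
  process D: level=4
All levels: A:3, B:2, C:1, D:4, E:0, F:1

Answer: A:3, B:2, C:1, D:4, E:0, F:1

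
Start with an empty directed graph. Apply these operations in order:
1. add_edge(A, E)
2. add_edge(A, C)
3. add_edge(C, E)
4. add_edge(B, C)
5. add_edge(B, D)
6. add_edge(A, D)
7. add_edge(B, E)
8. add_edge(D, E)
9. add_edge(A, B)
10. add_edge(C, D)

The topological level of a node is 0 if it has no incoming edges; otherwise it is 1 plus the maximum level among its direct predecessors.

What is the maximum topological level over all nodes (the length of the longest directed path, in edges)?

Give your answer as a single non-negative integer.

Answer: 4

Derivation:
Op 1: add_edge(A, E). Edges now: 1
Op 2: add_edge(A, C). Edges now: 2
Op 3: add_edge(C, E). Edges now: 3
Op 4: add_edge(B, C). Edges now: 4
Op 5: add_edge(B, D). Edges now: 5
Op 6: add_edge(A, D). Edges now: 6
Op 7: add_edge(B, E). Edges now: 7
Op 8: add_edge(D, E). Edges now: 8
Op 9: add_edge(A, B). Edges now: 9
Op 10: add_edge(C, D). Edges now: 10
Compute levels (Kahn BFS):
  sources (in-degree 0): A
  process A: level=0
    A->B: in-degree(B)=0, level(B)=1, enqueue
    A->C: in-degree(C)=1, level(C)>=1
    A->D: in-degree(D)=2, level(D)>=1
    A->E: in-degree(E)=3, level(E)>=1
  process B: level=1
    B->C: in-degree(C)=0, level(C)=2, enqueue
    B->D: in-degree(D)=1, level(D)>=2
    B->E: in-degree(E)=2, level(E)>=2
  process C: level=2
    C->D: in-degree(D)=0, level(D)=3, enqueue
    C->E: in-degree(E)=1, level(E)>=3
  process D: level=3
    D->E: in-degree(E)=0, level(E)=4, enqueue
  process E: level=4
All levels: A:0, B:1, C:2, D:3, E:4
max level = 4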